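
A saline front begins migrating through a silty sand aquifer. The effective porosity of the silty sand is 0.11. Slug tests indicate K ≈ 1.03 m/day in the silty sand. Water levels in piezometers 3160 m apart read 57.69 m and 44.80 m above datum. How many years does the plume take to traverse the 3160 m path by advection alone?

Hydraulic gradient i = (57.69 − 44.80) / 3160 = 12.89 / 3160 = 0.004079.
Darcy flux q = K · i = 1.030 × 0.004079 = 0.004201 m/day.
Seepage velocity v = q / n_e = 0.004201 / 0.11 = 0.03820 m/day.
Travel time t = L / v = 3160 / 0.03820 = 82733 days = 226.5 years.

227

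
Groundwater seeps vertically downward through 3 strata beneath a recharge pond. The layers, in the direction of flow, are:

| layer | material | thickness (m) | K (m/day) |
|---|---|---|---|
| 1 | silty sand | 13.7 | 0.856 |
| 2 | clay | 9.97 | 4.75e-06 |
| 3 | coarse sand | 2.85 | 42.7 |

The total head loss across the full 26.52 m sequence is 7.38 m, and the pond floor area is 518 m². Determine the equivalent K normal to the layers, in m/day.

Flow is perpendicular to layering, so the layers act in series and the equivalent K is the thickness-weighted harmonic mean.
Total thickness L = 13.7 + 9.97 + 2.85 = 26.52 m.
Σ(b_i/K_i) = 13.7/0.856 + 9.97/4.75e-06 + 2.85/42.7 = 2.099e+06 d.
K_eq = L / Σ(b_i/K_i) = 26.52 / 2.099e+06 = 1.263e-05 m/day.

1.26e-05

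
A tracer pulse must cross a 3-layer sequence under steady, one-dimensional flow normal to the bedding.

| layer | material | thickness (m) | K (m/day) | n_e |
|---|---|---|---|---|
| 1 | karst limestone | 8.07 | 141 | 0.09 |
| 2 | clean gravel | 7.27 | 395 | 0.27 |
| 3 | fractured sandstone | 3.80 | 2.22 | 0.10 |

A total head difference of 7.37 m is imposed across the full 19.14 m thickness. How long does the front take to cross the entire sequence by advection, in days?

0.744

With flow normal to the layers, continuity requires the same specific discharge q through every layer.
Σ(b_i/K_i) = 8.07/141 + 7.27/395 + 3.80/2.22 = 1.787 d.
q = Δh / Σ(b_i/K_i) = 7.37 / 1.787 = 4.123 m/day.
In each layer the seepage velocity is v_i = q/n_i, so the layer transit time is t_i = b_i·n_i / q:
  layer 1 (karst limestone): t_1 = 8.07 × 0.09 / 4.123 = 0.1761 d
  layer 2 (clean gravel): t_2 = 7.27 × 0.27 / 4.123 = 0.4760 d
  layer 3 (fractured sandstone): t_3 = 3.80 × 0.10 / 4.123 = 0.09216 d
Total t = Σ t_i = 0.7443 days.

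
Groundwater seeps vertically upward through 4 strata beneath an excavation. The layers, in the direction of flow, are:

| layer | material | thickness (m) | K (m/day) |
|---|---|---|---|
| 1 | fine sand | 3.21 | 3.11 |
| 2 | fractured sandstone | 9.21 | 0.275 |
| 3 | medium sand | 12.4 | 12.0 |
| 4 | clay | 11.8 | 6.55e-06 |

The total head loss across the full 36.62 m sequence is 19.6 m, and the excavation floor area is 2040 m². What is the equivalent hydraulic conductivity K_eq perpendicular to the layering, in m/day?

Flow is perpendicular to layering, so the layers act in series and the equivalent K is the thickness-weighted harmonic mean.
Total thickness L = 3.21 + 9.21 + 12.4 + 11.8 = 36.62 m.
Σ(b_i/K_i) = 3.21/3.11 + 9.21/0.275 + 12.4/12.0 + 11.8/6.55e-06 = 1.802e+06 d.
K_eq = L / Σ(b_i/K_i) = 36.62 / 1.802e+06 = 2.033e-05 m/day.

2.03e-05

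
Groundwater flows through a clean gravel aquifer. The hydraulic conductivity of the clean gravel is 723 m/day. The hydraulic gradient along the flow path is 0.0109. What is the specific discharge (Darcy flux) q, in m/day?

Hydraulic gradient i = 0.0109.
Specific discharge q = K · i = 723.0 × 0.01090 = 7.881 m/day.

7.88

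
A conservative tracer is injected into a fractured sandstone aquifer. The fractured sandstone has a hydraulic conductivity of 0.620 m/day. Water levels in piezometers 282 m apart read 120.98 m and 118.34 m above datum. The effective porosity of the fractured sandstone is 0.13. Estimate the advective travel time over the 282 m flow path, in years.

Hydraulic gradient i = (120.98 − 118.34) / 282 = 2.64 / 282 = 0.009362.
Darcy flux q = K · i = 0.6200 × 0.009362 = 0.005804 m/day.
Seepage velocity v = q / n_e = 0.005804 / 0.13 = 0.04465 m/day.
Travel time t = L / v = 282 / 0.04465 = 6316 days = 17.29 years.

17.3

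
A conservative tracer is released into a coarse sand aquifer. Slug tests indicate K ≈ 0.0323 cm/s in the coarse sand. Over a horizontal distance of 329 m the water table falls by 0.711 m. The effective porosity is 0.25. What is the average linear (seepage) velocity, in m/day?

Convert K: 0.0323 cm/s × 864 = 27.91 m/day.
Hydraulic gradient i = Δh / L = 0.711 / 329 = 0.002161.
Darcy flux q = K · i = 27.91 × 0.002161 = 0.06031 m/day.
Seepage velocity v = q / n_e = 0.06031 / 0.25 = 0.2412 m/day.

0.241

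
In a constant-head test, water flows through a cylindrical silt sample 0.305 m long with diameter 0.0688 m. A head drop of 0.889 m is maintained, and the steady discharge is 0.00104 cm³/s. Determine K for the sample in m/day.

Cross-sectional area A = π·(d/2)² = π × (0.0688/2)² = 0.003718 m².
Convert discharge: 0.00104 cm³/s = 1.040e-09 m³/s.
Darcy's law rearranged: K = Q·L / (A·Δh) = 1.040e-09 × 0.305 / (0.003718 × 0.889) = 9.598e-08 m/s = 0.008292 m/day.

0.00829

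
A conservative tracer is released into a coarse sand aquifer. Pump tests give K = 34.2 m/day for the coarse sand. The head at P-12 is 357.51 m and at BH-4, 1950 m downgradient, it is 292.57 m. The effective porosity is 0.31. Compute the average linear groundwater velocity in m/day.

Hydraulic gradient i = (357.51 − 292.57) / 1950 = 64.94 / 1950 = 0.03330.
Darcy flux q = K · i = 34.20 × 0.03330 = 1.139 m/day.
Seepage velocity v = q / n_e = 1.139 / 0.31 = 3.674 m/day.

3.67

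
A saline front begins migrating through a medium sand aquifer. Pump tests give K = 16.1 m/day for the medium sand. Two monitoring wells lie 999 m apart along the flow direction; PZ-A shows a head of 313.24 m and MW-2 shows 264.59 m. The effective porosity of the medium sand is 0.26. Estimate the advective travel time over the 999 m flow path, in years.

Hydraulic gradient i = (313.24 − 264.59) / 999 = 48.65 / 999 = 0.04870.
Darcy flux q = K · i = 16.10 × 0.04870 = 0.7840 m/day.
Seepage velocity v = q / n_e = 0.7840 / 0.26 = 3.016 m/day.
Travel time t = L / v = 999 / 3.016 = 331.3 days = 0.9070 years.

0.907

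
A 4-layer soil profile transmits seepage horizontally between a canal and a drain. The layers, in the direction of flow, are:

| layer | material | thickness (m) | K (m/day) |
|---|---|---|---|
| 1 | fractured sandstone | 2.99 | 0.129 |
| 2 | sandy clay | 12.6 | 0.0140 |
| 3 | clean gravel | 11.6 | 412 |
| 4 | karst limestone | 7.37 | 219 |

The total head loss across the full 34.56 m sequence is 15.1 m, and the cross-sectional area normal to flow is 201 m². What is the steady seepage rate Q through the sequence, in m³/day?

Flow is perpendicular to layering, so the layers act in series and the equivalent K is the thickness-weighted harmonic mean.
Total thickness L = 2.99 + 12.6 + 11.6 + 7.37 = 34.56 m.
Σ(b_i/K_i) = 2.99/0.129 + 12.6/0.0140 + 11.6/412 + 7.37/219 = 923.2 d.
K_eq = L / Σ(b_i/K_i) = 34.56 / 923.2 = 0.03743 m/day.
Q = K_eq · A · (Δh/L) = 0.03743 × 201 × (15.1/34.56) = 3.287 m³/day.

3.29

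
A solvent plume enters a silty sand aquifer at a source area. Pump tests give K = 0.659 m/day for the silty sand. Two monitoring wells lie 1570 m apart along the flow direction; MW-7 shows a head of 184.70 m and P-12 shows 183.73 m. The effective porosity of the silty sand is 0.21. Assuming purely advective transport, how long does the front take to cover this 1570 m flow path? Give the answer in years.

Hydraulic gradient i = (184.70 − 183.73) / 1570 = 0.97 / 1570 = 0.0006178.
Darcy flux q = K · i = 0.6590 × 0.0006178 = 0.0004072 m/day.
Seepage velocity v = q / n_e = 0.0004072 / 0.21 = 0.001939 m/day.
Travel time t = L / v = 1570 / 0.001939 = 8.098e+05 days = 2217 years.

2220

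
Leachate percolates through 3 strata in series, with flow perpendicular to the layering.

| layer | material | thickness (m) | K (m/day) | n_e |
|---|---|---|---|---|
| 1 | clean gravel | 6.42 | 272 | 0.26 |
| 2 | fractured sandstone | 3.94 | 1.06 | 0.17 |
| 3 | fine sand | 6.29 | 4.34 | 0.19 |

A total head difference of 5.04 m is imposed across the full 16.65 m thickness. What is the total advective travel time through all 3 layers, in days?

3.64

With flow normal to the layers, continuity requires the same specific discharge q through every layer.
Σ(b_i/K_i) = 6.42/272 + 3.94/1.06 + 6.29/4.34 = 5.190 d.
q = Δh / Σ(b_i/K_i) = 5.04 / 5.190 = 0.9711 m/day.
In each layer the seepage velocity is v_i = q/n_i, so the layer transit time is t_i = b_i·n_i / q:
  layer 1 (clean gravel): t_1 = 6.42 × 0.26 / 0.9711 = 1.719 d
  layer 2 (fractured sandstone): t_2 = 3.94 × 0.17 / 0.9711 = 0.6897 d
  layer 3 (fine sand): t_3 = 6.29 × 0.19 / 0.9711 = 1.231 d
Total t = Σ t_i = 3.639 days.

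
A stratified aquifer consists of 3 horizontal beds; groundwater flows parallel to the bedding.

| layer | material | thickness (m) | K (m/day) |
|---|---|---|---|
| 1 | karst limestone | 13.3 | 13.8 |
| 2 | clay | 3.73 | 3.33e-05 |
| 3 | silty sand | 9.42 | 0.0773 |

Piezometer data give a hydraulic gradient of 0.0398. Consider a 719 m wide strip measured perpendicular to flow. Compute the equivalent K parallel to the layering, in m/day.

6.97

Flow is parallel to layering, so each bed carries its own Darcy discharge and the transmissivities add.
Σ(K_i·b_i) = 13.8×13.3 + 3.33e-05×3.73 + 0.0773×9.42 = 184.3 m²/day.
Total thickness b = 26.45 m, so K_eq = Σ(K_i·b_i)/b = 6.967 m/day.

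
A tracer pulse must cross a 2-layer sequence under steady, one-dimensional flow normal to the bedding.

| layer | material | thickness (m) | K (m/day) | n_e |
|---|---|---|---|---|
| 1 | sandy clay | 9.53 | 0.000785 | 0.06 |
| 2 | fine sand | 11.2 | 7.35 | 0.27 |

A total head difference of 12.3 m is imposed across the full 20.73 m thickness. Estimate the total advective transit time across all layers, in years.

9.72

With flow normal to the layers, continuity requires the same specific discharge q through every layer.
Σ(b_i/K_i) = 9.53/0.000785 + 11.2/7.35 = 12142 d.
q = Δh / Σ(b_i/K_i) = 12.3 / 12142 = 0.001013 m/day.
In each layer the seepage velocity is v_i = q/n_i, so the layer transit time is t_i = b_i·n_i / q:
  layer 1 (sandy clay): t_1 = 9.53 × 0.06 / 0.001013 = 564.4 d
  layer 2 (fine sand): t_2 = 11.2 × 0.27 / 0.001013 = 2985 d
Total t = Σ t_i = 3550 days = 9.718 years.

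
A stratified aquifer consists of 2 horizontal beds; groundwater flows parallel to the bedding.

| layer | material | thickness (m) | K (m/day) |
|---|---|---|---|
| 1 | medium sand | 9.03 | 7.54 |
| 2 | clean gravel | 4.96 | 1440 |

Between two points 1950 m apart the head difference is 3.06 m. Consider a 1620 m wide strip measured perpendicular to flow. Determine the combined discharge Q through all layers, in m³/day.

Flow is parallel to layering, so each bed carries its own Darcy discharge and the transmissivities add.
Σ(K_i·b_i) = 7.54×9.03 + 1440×4.96 = 7210 m²/day.
Hydraulic gradient i = Δh / L = 3.06 / 1950 = 0.001569.
Q = Σ(K_i·b_i) · W · i = 7210 × 1620 × 0.001569 = 18330 m³/day.

18300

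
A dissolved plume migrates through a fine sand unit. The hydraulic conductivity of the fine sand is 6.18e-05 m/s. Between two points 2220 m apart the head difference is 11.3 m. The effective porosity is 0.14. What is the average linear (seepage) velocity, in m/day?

0.194

Convert K: 6.18e-05 m/s × 86400 = 5.340 m/day.
Hydraulic gradient i = Δh / L = 11.3 / 2220 = 0.005090.
Darcy flux q = K · i = 5.340 × 0.005090 = 0.02718 m/day.
Seepage velocity v = q / n_e = 0.02718 / 0.14 = 0.1941 m/day.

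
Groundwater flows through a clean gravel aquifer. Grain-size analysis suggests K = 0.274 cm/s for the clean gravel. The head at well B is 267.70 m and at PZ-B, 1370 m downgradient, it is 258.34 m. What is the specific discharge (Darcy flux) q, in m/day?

Convert K: 0.274 cm/s × 864 = 236.7 m/day.
Hydraulic gradient i = (267.70 − 258.34) / 1370 = 9.36 / 1370 = 0.006832.
Specific discharge q = K · i = 236.7 × 0.006832 = 1.617 m/day.

1.62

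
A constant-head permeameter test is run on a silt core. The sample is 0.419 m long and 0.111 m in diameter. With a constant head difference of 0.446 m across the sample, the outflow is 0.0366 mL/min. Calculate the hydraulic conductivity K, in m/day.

0.00512

Cross-sectional area A = π·(d/2)² = π × (0.111/2)² = 0.009677 m².
Convert discharge: 0.0366 mL/min = 6.100e-10 m³/s.
Darcy's law rearranged: K = Q·L / (A·Δh) = 6.100e-10 × 0.419 / (0.009677 × 0.446) = 5.922e-08 m/s = 0.005117 m/day.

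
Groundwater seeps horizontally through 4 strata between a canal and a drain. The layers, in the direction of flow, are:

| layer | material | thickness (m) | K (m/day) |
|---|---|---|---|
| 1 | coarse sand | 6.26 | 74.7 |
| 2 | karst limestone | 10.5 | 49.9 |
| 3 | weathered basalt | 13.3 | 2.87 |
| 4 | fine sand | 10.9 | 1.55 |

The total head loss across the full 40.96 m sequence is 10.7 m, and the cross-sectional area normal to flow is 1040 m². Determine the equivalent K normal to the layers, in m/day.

Flow is perpendicular to layering, so the layers act in series and the equivalent K is the thickness-weighted harmonic mean.
Total thickness L = 6.26 + 10.5 + 13.3 + 10.9 = 40.96 m.
Σ(b_i/K_i) = 6.26/74.7 + 10.5/49.9 + 13.3/2.87 + 10.9/1.55 = 11.96 d.
K_eq = L / Σ(b_i/K_i) = 40.96 / 11.96 = 3.425 m/day.

3.42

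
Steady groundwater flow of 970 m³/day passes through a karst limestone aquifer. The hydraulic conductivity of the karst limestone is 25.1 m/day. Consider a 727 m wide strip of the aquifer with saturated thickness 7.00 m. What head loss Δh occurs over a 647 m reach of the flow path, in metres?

Cross-sectional area A = 727 × 7.00 = 5089 m².
From Q = K·A·i, i = Q / (K·A) = 970 / (25.10 × 5089) = 0.007594.
Head loss Δh = i · L = 0.007594 × 647 = 4.913 m.

4.91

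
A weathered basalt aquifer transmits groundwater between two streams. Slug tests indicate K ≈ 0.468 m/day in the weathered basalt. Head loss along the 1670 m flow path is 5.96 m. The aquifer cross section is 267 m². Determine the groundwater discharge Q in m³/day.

Hydraulic gradient i = Δh / L = 5.96 / 1670 = 0.003569.
Darcy's law: Q = K · A · i = 0.4680 × 267.0 × 0.003569 = 0.4460 m³/day.

0.446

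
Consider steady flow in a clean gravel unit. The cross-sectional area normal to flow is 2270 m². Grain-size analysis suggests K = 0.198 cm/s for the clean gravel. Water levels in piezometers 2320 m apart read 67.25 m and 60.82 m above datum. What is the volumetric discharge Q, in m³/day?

Convert K: 0.198 cm/s × 864 = 171.1 m/day.
Hydraulic gradient i = (67.25 − 60.82) / 2320 = 6.43 / 2320 = 0.002772.
Darcy's law: Q = K · A · i = 171.1 × 2270 × 0.002772 = 1076 m³/day.

1080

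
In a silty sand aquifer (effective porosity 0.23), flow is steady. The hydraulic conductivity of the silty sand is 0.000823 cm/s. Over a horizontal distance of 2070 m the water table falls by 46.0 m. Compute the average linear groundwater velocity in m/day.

0.0687

Convert K: 0.000823 cm/s × 864 = 0.7111 m/day.
Hydraulic gradient i = Δh / L = 46.0 / 2070 = 0.02222.
Darcy flux q = K · i = 0.7111 × 0.02222 = 0.01580 m/day.
Seepage velocity v = q / n_e = 0.01580 / 0.23 = 0.06870 m/day.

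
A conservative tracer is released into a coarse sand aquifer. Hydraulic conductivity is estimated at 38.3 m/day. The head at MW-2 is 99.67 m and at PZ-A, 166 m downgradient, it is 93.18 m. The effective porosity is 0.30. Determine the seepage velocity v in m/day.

Hydraulic gradient i = (99.67 − 93.18) / 166 = 6.49 / 166 = 0.03910.
Darcy flux q = K · i = 38.30 × 0.03910 = 1.497 m/day.
Seepage velocity v = q / n_e = 1.497 / 0.30 = 4.991 m/day.

4.99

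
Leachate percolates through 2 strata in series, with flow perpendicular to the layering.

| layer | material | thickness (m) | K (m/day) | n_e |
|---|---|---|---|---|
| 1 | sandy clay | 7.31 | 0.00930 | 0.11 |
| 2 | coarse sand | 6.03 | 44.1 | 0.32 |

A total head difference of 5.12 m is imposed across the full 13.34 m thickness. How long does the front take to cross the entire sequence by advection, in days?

420

With flow normal to the layers, continuity requires the same specific discharge q through every layer.
Σ(b_i/K_i) = 7.31/0.00930 + 6.03/44.1 = 786.2 d.
q = Δh / Σ(b_i/K_i) = 5.12 / 786.2 = 0.006513 m/day.
In each layer the seepage velocity is v_i = q/n_i, so the layer transit time is t_i = b_i·n_i / q:
  layer 1 (sandy clay): t_1 = 7.31 × 0.11 / 0.006513 = 123.5 d
  layer 2 (coarse sand): t_2 = 6.03 × 0.32 / 0.006513 = 296.3 d
Total t = Σ t_i = 419.8 days.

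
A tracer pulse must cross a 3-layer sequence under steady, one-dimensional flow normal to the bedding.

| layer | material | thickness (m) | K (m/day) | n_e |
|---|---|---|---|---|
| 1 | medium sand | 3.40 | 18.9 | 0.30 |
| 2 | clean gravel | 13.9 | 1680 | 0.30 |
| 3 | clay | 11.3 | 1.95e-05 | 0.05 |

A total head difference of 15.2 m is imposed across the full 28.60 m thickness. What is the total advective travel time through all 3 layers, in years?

With flow normal to the layers, continuity requires the same specific discharge q through every layer.
Σ(b_i/K_i) = 3.40/18.9 + 13.9/1680 + 11.3/1.95e-05 = 5.795e+05 d.
q = Δh / Σ(b_i/K_i) = 15.2 / 5.795e+05 = 2.623e-05 m/day.
In each layer the seepage velocity is v_i = q/n_i, so the layer transit time is t_i = b_i·n_i / q:
  layer 1 (medium sand): t_1 = 3.40 × 0.30 / 2.623e-05 = 38887 d
  layer 2 (clean gravel): t_2 = 13.9 × 0.30 / 2.623e-05 = 1.590e+05 d
  layer 3 (clay): t_3 = 11.3 × 0.05 / 2.623e-05 = 21540 d
Total t = Σ t_i = 2.194e+05 days = 600.7 years.

601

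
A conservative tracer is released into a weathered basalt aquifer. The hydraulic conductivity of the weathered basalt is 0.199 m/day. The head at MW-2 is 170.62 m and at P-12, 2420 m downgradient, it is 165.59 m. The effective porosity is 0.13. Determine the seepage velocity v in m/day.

Hydraulic gradient i = (170.62 − 165.59) / 2420 = 5.03 / 2420 = 0.002079.
Darcy flux q = K · i = 0.1990 × 0.002079 = 0.0004136 m/day.
Seepage velocity v = q / n_e = 0.0004136 / 0.13 = 0.003182 m/day.

0.00318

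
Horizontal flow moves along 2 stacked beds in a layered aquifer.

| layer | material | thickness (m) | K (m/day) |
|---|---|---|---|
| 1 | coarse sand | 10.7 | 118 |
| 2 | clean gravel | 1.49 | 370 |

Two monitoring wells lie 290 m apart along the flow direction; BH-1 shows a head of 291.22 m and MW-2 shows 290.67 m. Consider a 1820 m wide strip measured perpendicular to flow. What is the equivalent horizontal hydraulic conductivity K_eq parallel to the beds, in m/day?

149

Flow is parallel to layering, so each bed carries its own Darcy discharge and the transmissivities add.
Σ(K_i·b_i) = 118×10.7 + 370×1.49 = 1814 m²/day.
Total thickness b = 12.19 m, so K_eq = Σ(K_i·b_i)/b = 148.8 m/day.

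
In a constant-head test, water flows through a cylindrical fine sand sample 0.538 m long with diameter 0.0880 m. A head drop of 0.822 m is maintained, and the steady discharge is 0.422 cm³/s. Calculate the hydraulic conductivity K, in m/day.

Cross-sectional area A = π·(d/2)² = π × (0.0880/2)² = 0.006082 m².
Convert discharge: 0.422 cm³/s = 4.220e-07 m³/s.
Darcy's law rearranged: K = Q·L / (A·Δh) = 4.220e-07 × 0.538 / (0.006082 × 0.822) = 4.541e-05 m/s = 3.924 m/day.

3.92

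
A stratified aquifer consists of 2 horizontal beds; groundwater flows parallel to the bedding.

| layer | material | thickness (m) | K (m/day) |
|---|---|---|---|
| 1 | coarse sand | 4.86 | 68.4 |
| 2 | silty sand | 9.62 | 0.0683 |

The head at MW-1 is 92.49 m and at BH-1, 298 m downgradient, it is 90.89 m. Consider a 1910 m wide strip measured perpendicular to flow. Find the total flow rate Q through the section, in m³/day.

3420

Flow is parallel to layering, so each bed carries its own Darcy discharge and the transmissivities add.
Σ(K_i·b_i) = 68.4×4.86 + 0.0683×9.62 = 333.1 m²/day.
Hydraulic gradient i = (92.49 − 90.89) / 298 = 1.6 / 298 = 0.005369.
Q = Σ(K_i·b_i) · W · i = 333.1 × 1910 × 0.005369 = 3416 m³/day.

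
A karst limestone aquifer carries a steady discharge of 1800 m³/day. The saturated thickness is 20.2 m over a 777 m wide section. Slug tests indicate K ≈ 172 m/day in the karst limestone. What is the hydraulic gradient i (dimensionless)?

0.000667

Cross-sectional area A = 777 × 20.2 = 15695 m².
From Q = K·A·i, i = Q / (K·A) = 1800 / (172.0 × 15695) = 0.0006668.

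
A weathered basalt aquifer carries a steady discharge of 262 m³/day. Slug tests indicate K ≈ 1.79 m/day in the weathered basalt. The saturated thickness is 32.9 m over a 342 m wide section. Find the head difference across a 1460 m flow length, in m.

Cross-sectional area A = 342 × 32.9 = 11252 m².
From Q = K·A·i, i = Q / (K·A) = 262 / (1.790 × 11252) = 0.01301.
Head loss Δh = i · L = 0.01301 × 1460 = 18.99 m.

19.0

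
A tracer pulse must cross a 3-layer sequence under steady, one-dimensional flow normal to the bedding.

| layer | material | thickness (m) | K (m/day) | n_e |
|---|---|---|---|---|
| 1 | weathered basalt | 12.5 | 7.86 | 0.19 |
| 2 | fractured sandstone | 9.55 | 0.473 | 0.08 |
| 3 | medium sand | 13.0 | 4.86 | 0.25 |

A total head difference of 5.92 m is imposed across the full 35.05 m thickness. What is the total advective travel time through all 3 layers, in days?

With flow normal to the layers, continuity requires the same specific discharge q through every layer.
Σ(b_i/K_i) = 12.5/7.86 + 9.55/0.473 + 13.0/4.86 = 24.46 d.
q = Δh / Σ(b_i/K_i) = 5.92 / 24.46 = 0.2421 m/day.
In each layer the seepage velocity is v_i = q/n_i, so the layer transit time is t_i = b_i·n_i / q:
  layer 1 (weathered basalt): t_1 = 12.5 × 0.19 / 0.2421 = 9.811 d
  layer 2 (fractured sandstone): t_2 = 9.55 × 0.08 / 0.2421 = 3.156 d
  layer 3 (medium sand): t_3 = 13.0 × 0.25 / 0.2421 = 13.43 d
Total t = Σ t_i = 26.39 days.

26.4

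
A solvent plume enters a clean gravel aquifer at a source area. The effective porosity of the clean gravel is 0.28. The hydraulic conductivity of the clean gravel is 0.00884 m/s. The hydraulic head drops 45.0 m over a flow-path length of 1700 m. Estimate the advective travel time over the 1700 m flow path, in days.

23.5

Convert K: 0.00884 m/s × 86400 = 763.8 m/day.
Hydraulic gradient i = Δh / L = 45.0 / 1700 = 0.02647.
Darcy flux q = K · i = 763.8 × 0.02647 = 20.22 m/day.
Seepage velocity v = q / n_e = 20.22 / 0.28 = 72.21 m/day.
Travel time t = L / v = 1700 / 72.21 = 23.54 days.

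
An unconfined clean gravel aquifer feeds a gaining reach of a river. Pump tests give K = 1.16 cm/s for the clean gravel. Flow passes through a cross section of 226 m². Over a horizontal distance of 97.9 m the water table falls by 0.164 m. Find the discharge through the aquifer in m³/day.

379

Convert K: 1.16 cm/s × 864 = 1002 m/day.
Hydraulic gradient i = Δh / L = 0.164 / 97.9 = 0.001675.
Darcy's law: Q = K · A · i = 1002 × 226.0 × 0.001675 = 379.4 m³/day.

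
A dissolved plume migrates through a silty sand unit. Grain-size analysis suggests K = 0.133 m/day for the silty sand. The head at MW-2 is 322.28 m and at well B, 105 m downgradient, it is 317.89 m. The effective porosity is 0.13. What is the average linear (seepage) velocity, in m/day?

0.0428

Hydraulic gradient i = (322.28 − 317.89) / 105 = 4.39 / 105 = 0.04181.
Darcy flux q = K · i = 0.1330 × 0.04181 = 0.005561 m/day.
Seepage velocity v = q / n_e = 0.005561 / 0.13 = 0.04277 m/day.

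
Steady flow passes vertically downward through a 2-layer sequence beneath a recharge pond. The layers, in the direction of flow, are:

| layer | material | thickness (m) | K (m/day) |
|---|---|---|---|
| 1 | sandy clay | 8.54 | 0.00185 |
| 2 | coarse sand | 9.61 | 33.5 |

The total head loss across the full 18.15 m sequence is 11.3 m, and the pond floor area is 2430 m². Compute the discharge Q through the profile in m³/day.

Flow is perpendicular to layering, so the layers act in series and the equivalent K is the thickness-weighted harmonic mean.
Total thickness L = 8.54 + 9.61 = 18.15 m.
Σ(b_i/K_i) = 8.54/0.00185 + 9.61/33.5 = 4617 d.
K_eq = L / Σ(b_i/K_i) = 18.15 / 4617 = 0.003932 m/day.
Q = K_eq · A · (Δh/L) = 0.003932 × 2430 × (11.3/18.15) = 5.948 m³/day.

5.95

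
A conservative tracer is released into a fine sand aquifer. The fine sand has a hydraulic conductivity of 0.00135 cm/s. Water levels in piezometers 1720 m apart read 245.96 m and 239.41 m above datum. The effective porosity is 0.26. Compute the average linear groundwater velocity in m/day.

Convert K: 0.00135 cm/s × 864 = 1.166 m/day.
Hydraulic gradient i = (245.96 − 239.41) / 1720 = 6.55 / 1720 = 0.003808.
Darcy flux q = K · i = 1.166 × 0.003808 = 0.004442 m/day.
Seepage velocity v = q / n_e = 0.004442 / 0.26 = 0.01708 m/day.

0.0171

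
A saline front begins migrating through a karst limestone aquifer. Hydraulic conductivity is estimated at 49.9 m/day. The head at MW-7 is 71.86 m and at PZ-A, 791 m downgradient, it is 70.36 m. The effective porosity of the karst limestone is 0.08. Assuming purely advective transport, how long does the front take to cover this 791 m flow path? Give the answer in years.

1.83

Hydraulic gradient i = (71.86 − 70.36) / 791 = 1.5 / 791 = 0.001896.
Darcy flux q = K · i = 49.90 × 0.001896 = 0.09463 m/day.
Seepage velocity v = q / n_e = 0.09463 / 0.08 = 1.183 m/day.
Travel time t = L / v = 791 / 1.183 = 668.7 days = 1.831 years.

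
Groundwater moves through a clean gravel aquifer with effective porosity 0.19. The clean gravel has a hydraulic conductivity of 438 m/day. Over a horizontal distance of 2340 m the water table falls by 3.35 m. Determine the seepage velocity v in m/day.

Hydraulic gradient i = Δh / L = 3.35 / 2340 = 0.001432.
Darcy flux q = K · i = 438.0 × 0.001432 = 0.6271 m/day.
Seepage velocity v = q / n_e = 0.6271 / 0.19 = 3.300 m/day.

3.30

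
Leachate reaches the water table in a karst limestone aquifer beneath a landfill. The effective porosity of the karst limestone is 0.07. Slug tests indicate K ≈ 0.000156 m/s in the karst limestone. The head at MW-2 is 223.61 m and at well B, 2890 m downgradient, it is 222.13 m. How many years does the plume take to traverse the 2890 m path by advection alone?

80.2

Convert K: 0.000156 m/s × 86400 = 13.48 m/day.
Hydraulic gradient i = (223.61 − 222.13) / 2890 = 1.48 / 2890 = 0.0005121.
Darcy flux q = K · i = 13.48 × 0.0005121 = 0.006902 m/day.
Seepage velocity v = q / n_e = 0.006902 / 0.07 = 0.09861 m/day.
Travel time t = L / v = 2890 / 0.09861 = 29309 days = 80.24 years.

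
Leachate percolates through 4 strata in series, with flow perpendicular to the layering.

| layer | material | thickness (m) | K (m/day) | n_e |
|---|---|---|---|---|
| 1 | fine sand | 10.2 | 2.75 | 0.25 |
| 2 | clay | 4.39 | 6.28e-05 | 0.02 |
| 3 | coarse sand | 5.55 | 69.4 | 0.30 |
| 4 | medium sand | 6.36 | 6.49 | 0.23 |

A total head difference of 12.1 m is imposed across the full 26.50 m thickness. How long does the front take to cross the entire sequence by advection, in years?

With flow normal to the layers, continuity requires the same specific discharge q through every layer.
Σ(b_i/K_i) = 10.2/2.75 + 4.39/6.28e-05 + 5.55/69.4 + 6.36/6.49 = 69909 d.
q = Δh / Σ(b_i/K_i) = 12.1 / 69909 = 0.0001731 m/day.
In each layer the seepage velocity is v_i = q/n_i, so the layer transit time is t_i = b_i·n_i / q:
  layer 1 (fine sand): t_1 = 10.2 × 0.25 / 0.0001731 = 14733 d
  layer 2 (clay): t_2 = 4.39 × 0.02 / 0.0001731 = 507.3 d
  layer 3 (coarse sand): t_3 = 5.55 × 0.30 / 0.0001731 = 9620 d
  layer 4 (medium sand): t_4 = 6.36 × 0.23 / 0.0001731 = 8452 d
Total t = Σ t_i = 33311 days = 91.20 years.

91.2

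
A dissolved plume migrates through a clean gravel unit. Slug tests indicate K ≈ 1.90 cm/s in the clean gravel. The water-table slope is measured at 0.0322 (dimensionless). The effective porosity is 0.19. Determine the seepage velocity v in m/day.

Convert K: 1.90 cm/s × 864 = 1642 m/day.
Hydraulic gradient i = 0.0322.
Darcy flux q = K · i = 1642 × 0.03220 = 52.86 m/day.
Seepage velocity v = q / n_e = 52.86 / 0.19 = 278.2 m/day.

278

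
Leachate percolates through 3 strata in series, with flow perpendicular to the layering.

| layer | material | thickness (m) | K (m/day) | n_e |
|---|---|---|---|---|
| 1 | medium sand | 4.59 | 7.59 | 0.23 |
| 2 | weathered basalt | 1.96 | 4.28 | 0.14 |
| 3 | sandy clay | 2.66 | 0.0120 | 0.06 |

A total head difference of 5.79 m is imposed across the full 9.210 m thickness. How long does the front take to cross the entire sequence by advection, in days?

With flow normal to the layers, continuity requires the same specific discharge q through every layer.
Σ(b_i/K_i) = 4.59/7.59 + 1.96/4.28 + 2.66/0.0120 = 222.7 d.
q = Δh / Σ(b_i/K_i) = 5.79 / 222.7 = 0.02600 m/day.
In each layer the seepage velocity is v_i = q/n_i, so the layer transit time is t_i = b_i·n_i / q:
  layer 1 (medium sand): t_1 = 4.59 × 0.23 / 0.02600 = 40.61 d
  layer 2 (weathered basalt): t_2 = 1.96 × 0.14 / 0.02600 = 10.56 d
  layer 3 (sandy clay): t_3 = 2.66 × 0.06 / 0.02600 = 6.139 d
Total t = Σ t_i = 57.31 days.

57.3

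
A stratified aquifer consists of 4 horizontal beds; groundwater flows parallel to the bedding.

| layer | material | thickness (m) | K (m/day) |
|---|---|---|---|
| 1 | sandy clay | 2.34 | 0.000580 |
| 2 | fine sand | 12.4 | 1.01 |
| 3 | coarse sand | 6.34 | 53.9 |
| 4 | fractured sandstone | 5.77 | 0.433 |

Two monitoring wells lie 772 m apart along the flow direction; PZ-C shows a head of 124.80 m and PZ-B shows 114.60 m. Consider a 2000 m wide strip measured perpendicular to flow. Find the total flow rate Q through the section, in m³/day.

Flow is parallel to layering, so each bed carries its own Darcy discharge and the transmissivities add.
Σ(K_i·b_i) = 0.000580×2.34 + 1.01×12.4 + 53.9×6.34 + 0.433×5.77 = 356.7 m²/day.
Hydraulic gradient i = (124.80 − 114.60) / 772 = 10.2 / 772 = 0.01321.
Q = Σ(K_i·b_i) · W · i = 356.7 × 2000 × 0.01321 = 9427 m³/day.

9430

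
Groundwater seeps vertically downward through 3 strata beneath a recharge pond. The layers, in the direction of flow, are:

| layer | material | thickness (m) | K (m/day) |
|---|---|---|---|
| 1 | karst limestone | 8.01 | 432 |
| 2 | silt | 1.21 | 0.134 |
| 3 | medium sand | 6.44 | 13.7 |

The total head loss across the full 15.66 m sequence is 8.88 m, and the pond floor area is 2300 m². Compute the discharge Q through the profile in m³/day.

Flow is perpendicular to layering, so the layers act in series and the equivalent K is the thickness-weighted harmonic mean.
Total thickness L = 8.01 + 1.21 + 6.44 = 15.66 m.
Σ(b_i/K_i) = 8.01/432 + 1.21/0.134 + 6.44/13.7 = 9.518 d.
K_eq = L / Σ(b_i/K_i) = 15.66 / 9.518 = 1.645 m/day.
Q = K_eq · A · (Δh/L) = 1.645 × 2300 × (8.88/15.66) = 2146 m³/day.

2150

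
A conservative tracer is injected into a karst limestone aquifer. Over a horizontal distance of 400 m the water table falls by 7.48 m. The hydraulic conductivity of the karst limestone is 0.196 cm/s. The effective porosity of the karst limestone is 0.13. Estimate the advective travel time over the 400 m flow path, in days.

16.4

Convert K: 0.196 cm/s × 864 = 169.3 m/day.
Hydraulic gradient i = Δh / L = 7.48 / 400 = 0.01870.
Darcy flux q = K · i = 169.3 × 0.01870 = 3.167 m/day.
Seepage velocity v = q / n_e = 3.167 / 0.13 = 24.36 m/day.
Travel time t = L / v = 400 / 24.36 = 16.42 days.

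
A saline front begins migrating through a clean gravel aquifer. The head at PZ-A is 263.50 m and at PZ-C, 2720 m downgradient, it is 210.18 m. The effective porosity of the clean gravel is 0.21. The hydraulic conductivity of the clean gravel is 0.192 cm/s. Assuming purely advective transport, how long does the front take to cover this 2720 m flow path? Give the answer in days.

176

Convert K: 0.192 cm/s × 864 = 165.9 m/day.
Hydraulic gradient i = (263.50 − 210.18) / 2720 = 53.32 / 2720 = 0.01960.
Darcy flux q = K · i = 165.9 × 0.01960 = 3.252 m/day.
Seepage velocity v = q / n_e = 3.252 / 0.21 = 15.49 m/day.
Travel time t = L / v = 2720 / 15.49 = 175.7 days.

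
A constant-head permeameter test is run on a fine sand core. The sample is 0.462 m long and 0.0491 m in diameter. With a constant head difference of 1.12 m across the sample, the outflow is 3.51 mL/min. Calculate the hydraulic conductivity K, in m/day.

Cross-sectional area A = π·(d/2)² = π × (0.0491/2)² = 0.001893 m².
Convert discharge: 3.51 mL/min = 5.850e-08 m³/s.
Darcy's law rearranged: K = Q·L / (A·Δh) = 5.850e-08 × 0.462 / (0.001893 × 1.12) = 1.274e-05 m/s = 1.101 m/day.

1.10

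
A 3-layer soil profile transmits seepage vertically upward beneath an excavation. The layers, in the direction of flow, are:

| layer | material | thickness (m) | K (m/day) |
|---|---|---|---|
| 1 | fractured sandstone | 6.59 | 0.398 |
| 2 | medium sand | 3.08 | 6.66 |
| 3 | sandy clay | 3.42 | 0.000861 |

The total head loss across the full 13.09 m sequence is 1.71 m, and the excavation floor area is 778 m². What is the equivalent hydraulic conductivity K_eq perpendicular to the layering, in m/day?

Flow is perpendicular to layering, so the layers act in series and the equivalent K is the thickness-weighted harmonic mean.
Total thickness L = 6.59 + 3.08 + 3.42 = 13.09 m.
Σ(b_i/K_i) = 6.59/0.398 + 3.08/6.66 + 3.42/0.000861 = 3989 d.
K_eq = L / Σ(b_i/K_i) = 13.09 / 3989 = 0.003281 m/day.

0.00328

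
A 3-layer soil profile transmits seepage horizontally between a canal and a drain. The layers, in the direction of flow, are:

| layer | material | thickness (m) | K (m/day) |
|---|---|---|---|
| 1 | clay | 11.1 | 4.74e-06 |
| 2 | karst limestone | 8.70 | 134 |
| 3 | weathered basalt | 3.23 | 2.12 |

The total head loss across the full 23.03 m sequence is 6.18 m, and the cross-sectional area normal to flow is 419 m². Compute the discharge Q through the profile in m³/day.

Flow is perpendicular to layering, so the layers act in series and the equivalent K is the thickness-weighted harmonic mean.
Total thickness L = 11.1 + 8.70 + 3.23 = 23.03 m.
Σ(b_i/K_i) = 11.1/4.74e-06 + 8.70/134 + 3.23/2.12 = 2.342e+06 d.
K_eq = L / Σ(b_i/K_i) = 23.03 / 2.342e+06 = 9.834e-06 m/day.
Q = K_eq · A · (Δh/L) = 9.834e-06 × 419 × (6.18/23.03) = 0.001106 m³/day.

0.00111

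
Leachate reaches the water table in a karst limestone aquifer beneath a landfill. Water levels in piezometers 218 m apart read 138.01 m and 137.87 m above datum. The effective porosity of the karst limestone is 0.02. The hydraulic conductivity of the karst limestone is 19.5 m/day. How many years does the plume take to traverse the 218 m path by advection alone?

Hydraulic gradient i = (138.01 − 137.87) / 218 = 0.14 / 218 = 0.0006422.
Darcy flux q = K · i = 19.50 × 0.0006422 = 0.01252 m/day.
Seepage velocity v = q / n_e = 0.01252 / 0.02 = 0.6261 m/day.
Travel time t = L / v = 218 / 0.6261 = 348.2 days = 0.9532 years.

0.953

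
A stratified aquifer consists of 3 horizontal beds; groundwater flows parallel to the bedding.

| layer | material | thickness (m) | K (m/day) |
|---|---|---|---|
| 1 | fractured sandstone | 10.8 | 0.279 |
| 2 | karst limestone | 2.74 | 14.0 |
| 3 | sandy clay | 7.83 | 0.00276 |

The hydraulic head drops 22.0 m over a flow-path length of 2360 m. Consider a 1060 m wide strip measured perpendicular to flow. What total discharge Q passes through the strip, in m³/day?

Flow is parallel to layering, so each bed carries its own Darcy discharge and the transmissivities add.
Σ(K_i·b_i) = 0.279×10.8 + 14.0×2.74 + 0.00276×7.83 = 41.39 m²/day.
Hydraulic gradient i = Δh / L = 22.0 / 2360 = 0.009322.
Q = Σ(K_i·b_i) · W · i = 41.39 × 1060 × 0.009322 = 409.0 m³/day.

409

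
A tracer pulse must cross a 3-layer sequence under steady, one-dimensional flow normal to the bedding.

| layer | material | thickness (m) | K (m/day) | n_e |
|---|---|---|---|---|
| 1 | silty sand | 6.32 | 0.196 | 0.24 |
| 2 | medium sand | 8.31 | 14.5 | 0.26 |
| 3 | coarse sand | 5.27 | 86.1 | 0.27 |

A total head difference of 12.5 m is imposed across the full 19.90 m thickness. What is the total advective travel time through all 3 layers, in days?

With flow normal to the layers, continuity requires the same specific discharge q through every layer.
Σ(b_i/K_i) = 6.32/0.196 + 8.31/14.5 + 5.27/86.1 = 32.88 d.
q = Δh / Σ(b_i/K_i) = 12.5 / 32.88 = 0.3802 m/day.
In each layer the seepage velocity is v_i = q/n_i, so the layer transit time is t_i = b_i·n_i / q:
  layer 1 (silty sand): t_1 = 6.32 × 0.24 / 0.3802 = 3.990 d
  layer 2 (medium sand): t_2 = 8.31 × 0.26 / 0.3802 = 5.683 d
  layer 3 (coarse sand): t_3 = 5.27 × 0.27 / 0.3802 = 3.743 d
Total t = Σ t_i = 13.42 days.

13.4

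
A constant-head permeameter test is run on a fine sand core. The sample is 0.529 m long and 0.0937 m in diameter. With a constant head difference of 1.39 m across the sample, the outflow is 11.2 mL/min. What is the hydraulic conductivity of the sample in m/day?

Cross-sectional area A = π·(d/2)² = π × (0.0937/2)² = 0.006896 m².
Convert discharge: 11.2 mL/min = 1.867e-07 m³/s.
Darcy's law rearranged: K = Q·L / (A·Δh) = 1.867e-07 × 0.529 / (0.006896 × 1.39) = 1.030e-05 m/s = 0.8901 m/day.

0.890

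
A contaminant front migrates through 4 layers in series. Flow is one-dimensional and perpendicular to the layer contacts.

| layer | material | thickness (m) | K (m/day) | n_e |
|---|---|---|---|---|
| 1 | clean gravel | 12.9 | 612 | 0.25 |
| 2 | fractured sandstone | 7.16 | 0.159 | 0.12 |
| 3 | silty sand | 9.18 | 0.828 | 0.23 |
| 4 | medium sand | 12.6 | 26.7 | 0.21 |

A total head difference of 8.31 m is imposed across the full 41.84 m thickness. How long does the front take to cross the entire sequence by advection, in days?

60.2

With flow normal to the layers, continuity requires the same specific discharge q through every layer.
Σ(b_i/K_i) = 12.9/612 + 7.16/0.159 + 9.18/0.828 + 12.6/26.7 = 56.61 d.
q = Δh / Σ(b_i/K_i) = 8.31 / 56.61 = 0.1468 m/day.
In each layer the seepage velocity is v_i = q/n_i, so the layer transit time is t_i = b_i·n_i / q:
  layer 1 (clean gravel): t_1 = 12.9 × 0.25 / 0.1468 = 21.97 d
  layer 2 (fractured sandstone): t_2 = 7.16 × 0.12 / 0.1468 = 5.853 d
  layer 3 (silty sand): t_3 = 9.18 × 0.23 / 0.1468 = 14.38 d
  layer 4 (medium sand): t_4 = 12.6 × 0.21 / 0.1468 = 18.03 d
Total t = Σ t_i = 60.23 days.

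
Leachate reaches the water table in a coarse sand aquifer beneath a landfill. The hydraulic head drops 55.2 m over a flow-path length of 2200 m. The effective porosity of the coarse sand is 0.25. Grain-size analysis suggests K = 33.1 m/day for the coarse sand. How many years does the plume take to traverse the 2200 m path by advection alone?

1.81

Hydraulic gradient i = Δh / L = 55.2 / 2200 = 0.02509.
Darcy flux q = K · i = 33.10 × 0.02509 = 0.8305 m/day.
Seepage velocity v = q / n_e = 0.8305 / 0.25 = 3.322 m/day.
Travel time t = L / v = 2200 / 3.322 = 662.2 days = 1.813 years.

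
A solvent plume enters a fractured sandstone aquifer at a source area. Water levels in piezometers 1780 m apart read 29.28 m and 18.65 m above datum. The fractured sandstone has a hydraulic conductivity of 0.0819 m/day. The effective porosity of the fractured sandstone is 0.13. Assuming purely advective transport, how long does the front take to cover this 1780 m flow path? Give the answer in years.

Hydraulic gradient i = (29.28 − 18.65) / 1780 = 10.63 / 1780 = 0.005972.
Darcy flux q = K · i = 0.08190 × 0.005972 = 0.0004891 m/day.
Seepage velocity v = q / n_e = 0.0004891 / 0.13 = 0.003762 m/day.
Travel time t = L / v = 1780 / 0.003762 = 4.731e+05 days = 1295 years.

1300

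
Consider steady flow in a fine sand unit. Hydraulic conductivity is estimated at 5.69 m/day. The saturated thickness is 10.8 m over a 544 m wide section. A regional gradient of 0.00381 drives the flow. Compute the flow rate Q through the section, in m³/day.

Cross-sectional area A = 544 × 10.8 = 5875 m².
Hydraulic gradient i = 0.00381.
Darcy's law: Q = K · A · i = 5.690 × 5875 × 0.003810 = 127.4 m³/day.

127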